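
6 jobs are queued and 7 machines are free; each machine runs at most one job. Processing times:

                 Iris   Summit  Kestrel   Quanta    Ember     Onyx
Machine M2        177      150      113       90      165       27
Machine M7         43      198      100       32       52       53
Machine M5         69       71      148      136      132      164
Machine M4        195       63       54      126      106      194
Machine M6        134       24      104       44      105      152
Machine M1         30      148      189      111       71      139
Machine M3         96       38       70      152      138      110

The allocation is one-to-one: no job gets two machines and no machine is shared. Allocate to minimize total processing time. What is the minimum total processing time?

Optimal: Iris→Machine M1 (30 min), Summit→Machine M3 (38 min), Kestrel→Machine M4 (54 min), Quanta→Machine M6 (44 min), Ember→Machine M7 (52 min), Onyx→Machine M2 (27 min) — total 30+38+54+44+52+27 = 245 min.
Row-greedy (each job in turn takes its cheapest remaining machine) gives 299 min, worse by 54.
Next-best assignment: Iris→Machine M7, Summit→Machine M3, Kestrel→Machine M4, Quanta→Machine M6, Ember→Machine M1, Onyx→Machine M2 = 277 min.

Min total: 245 min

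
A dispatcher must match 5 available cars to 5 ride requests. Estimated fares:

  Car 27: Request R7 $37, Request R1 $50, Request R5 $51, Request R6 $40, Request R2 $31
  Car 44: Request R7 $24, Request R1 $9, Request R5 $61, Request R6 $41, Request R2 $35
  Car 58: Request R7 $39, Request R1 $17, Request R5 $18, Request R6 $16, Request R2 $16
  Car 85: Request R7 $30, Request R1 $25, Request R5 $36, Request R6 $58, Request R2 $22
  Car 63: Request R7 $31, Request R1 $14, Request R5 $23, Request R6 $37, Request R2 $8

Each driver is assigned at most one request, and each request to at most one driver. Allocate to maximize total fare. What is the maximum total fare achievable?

This is the linear assignment problem.
Optimal: Car 27→Request R1 ($50), Car 44→Request R5 ($61), Car 58→Request R7 ($39), Car 85→Request R6 ($58), Car 63→Request R2 ($8) — total 50+61+39+58+8 = $216.
Row-greedy (each driver in turn takes its best remaining request) gives $164, worse by 52.
Checked against all permutations: $216 is optimal.

Max total: $216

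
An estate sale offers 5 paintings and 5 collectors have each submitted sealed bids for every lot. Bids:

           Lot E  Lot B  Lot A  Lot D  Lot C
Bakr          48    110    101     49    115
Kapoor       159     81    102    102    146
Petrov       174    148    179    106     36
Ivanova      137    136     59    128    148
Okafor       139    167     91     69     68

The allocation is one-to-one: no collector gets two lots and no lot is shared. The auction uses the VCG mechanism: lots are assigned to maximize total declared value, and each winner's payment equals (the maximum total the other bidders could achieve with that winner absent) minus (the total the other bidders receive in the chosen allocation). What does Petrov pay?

Petrov pays $6.

Efficient allocation: Bakr→Lot C ($115), Kapoor→Lot E ($159), Petrov→Lot A ($179), Ivanova→Lot D ($128), Okafor→Lot B ($167); total welfare W = $748.
Petrov receives Lot A at value $179, so the others get W − 179 = $569.
Without Petrov: best allocation of the remaining 4 bidders over all 5 lots is Bakr→Lot A ($101), Kapoor→Lot E ($159), Ivanova→Lot C ($148), Okafor→Lot B ($167), total $575.
VCG payment = (others' best without Petrov) − (others' welfare with Petrov) = 575 − 569 = $6.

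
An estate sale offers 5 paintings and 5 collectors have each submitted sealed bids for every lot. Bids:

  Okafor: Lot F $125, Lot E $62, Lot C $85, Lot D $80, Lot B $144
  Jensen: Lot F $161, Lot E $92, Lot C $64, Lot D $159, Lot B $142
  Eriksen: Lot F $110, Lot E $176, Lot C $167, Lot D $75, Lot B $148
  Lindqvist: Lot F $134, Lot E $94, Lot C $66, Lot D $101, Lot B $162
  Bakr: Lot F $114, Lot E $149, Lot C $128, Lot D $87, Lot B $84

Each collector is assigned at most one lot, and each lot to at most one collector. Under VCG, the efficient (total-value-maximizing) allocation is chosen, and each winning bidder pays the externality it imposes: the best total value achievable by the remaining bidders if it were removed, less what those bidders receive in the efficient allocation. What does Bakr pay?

Bakr pays $9.

Efficient allocation: Okafor→Lot F ($125), Jensen→Lot D ($159), Eriksen→Lot C ($167), Lindqvist→Lot B ($162), Bakr→Lot E ($149); total welfare W = $762.
Bakr receives Lot E at value $149, so the others get W − 149 = $613.
Without Bakr: best allocation of the remaining 4 bidders over all 5 lots is Okafor→Lot F ($125), Jensen→Lot D ($159), Eriksen→Lot E ($176), Lindqvist→Lot B ($162), total $622.
VCG payment = (others' best without Bakr) − (others' welfare with Bakr) = 622 − 613 = $9.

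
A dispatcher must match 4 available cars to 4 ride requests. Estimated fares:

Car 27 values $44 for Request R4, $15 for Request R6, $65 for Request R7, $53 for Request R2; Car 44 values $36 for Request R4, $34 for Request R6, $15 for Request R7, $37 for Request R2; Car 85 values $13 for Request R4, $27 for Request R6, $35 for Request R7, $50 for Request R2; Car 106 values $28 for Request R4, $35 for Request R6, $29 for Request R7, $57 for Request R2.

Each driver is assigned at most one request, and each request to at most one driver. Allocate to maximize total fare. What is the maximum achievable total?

Optimal: Car 27→Request R7 ($65), Car 44→Request R4 ($36), Car 85→Request R2 ($50), Car 106→Request R6 ($35) — total 65+36+50+35 = $186.
Next-best assignment: Car 27→Request R7, Car 44→Request R4, Car 85→Request R6, Car 106→Request R2 = $185.
Swapping Car 27↔Car 85 (Car 27→Request R2 $53, Car 85→Request R7 $35) loses 27.
No other one-to-one assignment exceeds $186.

Max total: $186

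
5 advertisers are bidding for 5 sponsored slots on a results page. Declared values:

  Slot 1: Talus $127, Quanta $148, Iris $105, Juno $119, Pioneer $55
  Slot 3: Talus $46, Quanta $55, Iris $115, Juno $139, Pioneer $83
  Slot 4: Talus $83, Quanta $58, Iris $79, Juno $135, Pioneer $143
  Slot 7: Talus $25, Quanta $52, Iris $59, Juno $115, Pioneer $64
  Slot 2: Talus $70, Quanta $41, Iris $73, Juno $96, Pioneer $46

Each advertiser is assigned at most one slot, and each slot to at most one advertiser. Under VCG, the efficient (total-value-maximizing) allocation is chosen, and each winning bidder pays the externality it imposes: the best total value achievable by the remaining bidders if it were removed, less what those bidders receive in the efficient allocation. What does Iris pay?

Efficient allocation: Talus→Slot 2 ($70), Quanta→Slot 1 ($148), Iris→Slot 3 ($115), Juno→Slot 7 ($115), Pioneer→Slot 4 ($143); total welfare W = $591.
Iris receives Slot 3 at value $115, so the others get W − 115 = $476.
Without Iris: best allocation of the remaining 4 bidders over all 5 slots is Talus→Slot 2 ($70), Quanta→Slot 1 ($148), Juno→Slot 3 ($139), Pioneer→Slot 4 ($143), total $500.
VCG payment = (others' best without Iris) − (others' welfare with Iris) = 500 − 476 = $24.

Iris pays $24.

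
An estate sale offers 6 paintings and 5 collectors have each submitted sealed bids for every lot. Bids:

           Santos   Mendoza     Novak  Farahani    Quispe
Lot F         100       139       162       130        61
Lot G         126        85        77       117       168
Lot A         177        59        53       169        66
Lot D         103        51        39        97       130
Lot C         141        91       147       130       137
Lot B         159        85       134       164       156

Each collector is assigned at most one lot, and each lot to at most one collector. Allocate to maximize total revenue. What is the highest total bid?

Max total: $795

This is the linear assignment problem.
Optimal: Santos→Lot A ($177), Mendoza→Lot F ($139), Novak→Lot C ($147), Farahani→Lot B ($164), Quispe→Lot G ($168) — total 177+139+147+164+168 = $795.
Column-greedy (each lot in turn goes to its best remaining collector) gives $695, worse by 100.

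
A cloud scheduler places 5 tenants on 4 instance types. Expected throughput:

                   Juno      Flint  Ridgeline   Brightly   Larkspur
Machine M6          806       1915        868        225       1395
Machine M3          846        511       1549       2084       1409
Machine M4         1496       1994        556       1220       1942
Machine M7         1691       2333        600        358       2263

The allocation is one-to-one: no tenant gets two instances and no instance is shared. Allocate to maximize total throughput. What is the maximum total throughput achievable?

Max total: 7758 ops/s

Optimal: Flint→Machine M6 (1915 ops/s), Brightly→Machine M3 (2084 ops/s), Juno→Machine M4 (1496 ops/s), Larkspur→Machine M7 (2263 ops/s) — total 1915+2084+1496+2263 = 7758 ops/s.
Max-entry greedy (repeatedly take the single best remaining cell) gives 7227 ops/s, worse by 531.
Checked against all permutations: 7758 ops/s is optimal.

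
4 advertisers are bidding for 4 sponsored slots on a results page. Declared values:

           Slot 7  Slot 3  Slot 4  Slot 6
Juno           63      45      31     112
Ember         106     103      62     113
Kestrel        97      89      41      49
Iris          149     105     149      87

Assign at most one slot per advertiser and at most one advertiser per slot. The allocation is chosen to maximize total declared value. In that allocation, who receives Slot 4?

Iris receives Slot 4.

Optimal: Juno→Slot 6 ($112), Ember→Slot 3 ($103), Kestrel→Slot 7 ($97), Iris→Slot 4 ($149) — total 112+103+97+149 = $461.
Max-entry greedy (repeatedly take the single best remaining cell) gives $382, worse by 79.
Next-best assignment: Juno→Slot 6, Ember→Slot 7, Kestrel→Slot 3, Iris→Slot 4 = $456.
No other one-to-one assignment exceeds $461.
Iris's own top slot is Slot 7 ($149), but forcing Iris→Slot 7 and reassigning the rest optimally gives only $412 — worse by 49.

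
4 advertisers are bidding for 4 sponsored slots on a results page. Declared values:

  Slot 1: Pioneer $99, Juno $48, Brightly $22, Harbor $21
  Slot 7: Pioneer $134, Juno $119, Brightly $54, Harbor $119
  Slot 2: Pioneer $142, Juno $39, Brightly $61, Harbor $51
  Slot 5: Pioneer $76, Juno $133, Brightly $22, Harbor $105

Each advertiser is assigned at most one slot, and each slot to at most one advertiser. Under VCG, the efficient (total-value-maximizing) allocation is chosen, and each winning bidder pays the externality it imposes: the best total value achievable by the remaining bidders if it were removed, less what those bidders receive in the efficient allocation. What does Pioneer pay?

Pioneer pays $39.

Efficient allocation: Pioneer→Slot 2 ($142), Juno→Slot 5 ($133), Brightly→Slot 1 ($22), Harbor→Slot 7 ($119); total welfare W = $416.
Pioneer receives Slot 2 at value $142, so the others get W − 142 = $274.
Without Pioneer: best allocation of the remaining 3 bidders over all 4 slots is Juno→Slot 5 ($133), Brightly→Slot 2 ($61), Harbor→Slot 7 ($119), total $313.
VCG payment = (others' best without Pioneer) − (others' welfare with Pioneer) = 313 − 274 = $39.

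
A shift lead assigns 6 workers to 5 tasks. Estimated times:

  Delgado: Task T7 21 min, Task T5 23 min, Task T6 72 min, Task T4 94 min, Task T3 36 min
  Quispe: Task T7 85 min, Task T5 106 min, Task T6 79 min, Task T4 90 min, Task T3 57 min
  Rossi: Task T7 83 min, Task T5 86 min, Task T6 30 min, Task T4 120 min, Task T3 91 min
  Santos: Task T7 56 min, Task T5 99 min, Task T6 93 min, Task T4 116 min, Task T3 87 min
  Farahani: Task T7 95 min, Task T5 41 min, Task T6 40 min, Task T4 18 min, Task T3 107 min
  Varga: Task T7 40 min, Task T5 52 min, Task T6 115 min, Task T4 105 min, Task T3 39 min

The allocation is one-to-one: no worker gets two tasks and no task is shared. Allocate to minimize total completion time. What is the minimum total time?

Min total: 166 min

Optimal: Santos→Task T7 (56 min), Delgado→Task T5 (23 min), Rossi→Task T6 (30 min), Farahani→Task T4 (18 min), Varga→Task T3 (39 min) — total 56+23+30+18+39 = 166 min.
Row-greedy (each worker in turn takes its cheapest remaining task) gives 225 min, worse by 59.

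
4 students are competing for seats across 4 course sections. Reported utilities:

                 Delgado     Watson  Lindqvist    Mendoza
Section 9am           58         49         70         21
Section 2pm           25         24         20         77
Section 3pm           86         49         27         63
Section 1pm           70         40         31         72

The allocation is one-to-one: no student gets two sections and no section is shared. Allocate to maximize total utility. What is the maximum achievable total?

Max total: 273 points

Optimal: Delgado→Section 3pm (86 points), Watson→Section 1pm (40 points), Lindqvist→Section 9am (70 points), Mendoza→Section 2pm (77 points) — total 86+40+70+77 = 273 points.
Row-greedy (each student in turn takes its best remaining section) gives 243 points, worse by 30.
Checked against all permutations: 273 points is optimal.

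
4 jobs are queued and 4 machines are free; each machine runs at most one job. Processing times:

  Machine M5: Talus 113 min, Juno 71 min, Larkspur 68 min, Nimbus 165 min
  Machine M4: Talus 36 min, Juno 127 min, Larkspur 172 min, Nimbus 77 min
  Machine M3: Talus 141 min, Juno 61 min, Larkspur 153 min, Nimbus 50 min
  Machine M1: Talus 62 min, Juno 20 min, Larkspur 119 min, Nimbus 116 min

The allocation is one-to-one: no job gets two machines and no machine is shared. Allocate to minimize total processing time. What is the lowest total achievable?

Min total: 174 min

Optimal: Talus→Machine M4 (36 min), Juno→Machine M1 (20 min), Larkspur→Machine M5 (68 min), Nimbus→Machine M3 (50 min) — total 36+20+68+50 = 174 min.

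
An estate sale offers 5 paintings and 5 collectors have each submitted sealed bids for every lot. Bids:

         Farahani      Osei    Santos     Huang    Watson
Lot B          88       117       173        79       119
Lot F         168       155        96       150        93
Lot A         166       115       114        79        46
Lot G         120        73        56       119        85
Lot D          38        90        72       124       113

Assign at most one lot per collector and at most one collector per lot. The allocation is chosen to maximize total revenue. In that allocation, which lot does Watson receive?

Watson receives Lot D.

Optimal: Farahani→Lot A ($166), Osei→Lot F ($155), Santos→Lot B ($173), Huang→Lot G ($119), Watson→Lot D ($113) — total 166+155+173+119+113 = $726.
Row-greedy (each collector in turn takes its best remaining lot) gives $608, worse by 118.
No other one-to-one assignment exceeds $726.
Watson's own top lot is Lot B ($119), but forcing Watson→Lot B and reassigning the rest optimally gives only $632 — worse by 94.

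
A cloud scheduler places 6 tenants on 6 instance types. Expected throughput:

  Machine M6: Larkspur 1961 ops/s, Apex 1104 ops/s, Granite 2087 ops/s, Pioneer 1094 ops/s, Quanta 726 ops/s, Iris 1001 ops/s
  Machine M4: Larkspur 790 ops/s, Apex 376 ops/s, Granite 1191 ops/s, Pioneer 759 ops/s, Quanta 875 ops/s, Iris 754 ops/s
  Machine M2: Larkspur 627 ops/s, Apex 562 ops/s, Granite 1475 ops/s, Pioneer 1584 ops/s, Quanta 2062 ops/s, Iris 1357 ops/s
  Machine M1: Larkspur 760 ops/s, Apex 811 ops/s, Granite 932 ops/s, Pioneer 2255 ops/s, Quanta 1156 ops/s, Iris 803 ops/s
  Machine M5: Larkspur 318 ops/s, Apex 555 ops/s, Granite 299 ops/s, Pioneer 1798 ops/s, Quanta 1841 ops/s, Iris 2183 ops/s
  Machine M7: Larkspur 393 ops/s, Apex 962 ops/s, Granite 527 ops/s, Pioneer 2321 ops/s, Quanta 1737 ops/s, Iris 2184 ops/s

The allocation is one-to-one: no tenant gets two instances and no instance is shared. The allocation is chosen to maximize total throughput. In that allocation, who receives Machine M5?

Iris receives Machine M5.

Optimal: Larkspur→Machine M6 (1961 ops/s), Apex→Machine M7 (962 ops/s), Granite→Machine M4 (1191 ops/s), Pioneer→Machine M1 (2255 ops/s), Quanta→Machine M2 (2062 ops/s), Iris→Machine M5 (2183 ops/s) — total 1961+962+1191+2255+2062+2183 = 10614 ops/s.
Row-greedy (each tenant in turn takes its best remaining instance) gives 9248 ops/s, worse by 1366.
Iris's own top instance is Machine M7 (2184 ops/s), but forcing Iris→Machine M7 and reassigning the rest optimally gives only 10208 ops/s — worse by 406.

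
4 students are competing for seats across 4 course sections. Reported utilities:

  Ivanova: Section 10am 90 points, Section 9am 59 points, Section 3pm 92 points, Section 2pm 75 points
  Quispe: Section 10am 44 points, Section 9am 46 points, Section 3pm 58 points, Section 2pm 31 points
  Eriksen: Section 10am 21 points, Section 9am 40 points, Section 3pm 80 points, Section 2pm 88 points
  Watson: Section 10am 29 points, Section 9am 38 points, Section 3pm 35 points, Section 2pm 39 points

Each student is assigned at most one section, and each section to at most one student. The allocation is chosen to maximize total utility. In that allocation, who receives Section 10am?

This is a one-to-one assignment (maximum-weight bipartite matching).
Optimal: Ivanova→Section 10am (90 points), Quispe→Section 3pm (58 points), Eriksen→Section 2pm (88 points), Watson→Section 9am (38 points) — total 90+58+88+38 = 274 points.
Row-greedy (each student in turn takes its best remaining section) gives 255 points, worse by 19.
Swapping Watson↔Quispe (Watson→Section 3pm 35 points, Quispe→Section 9am 46 points) loses 15.
Checked against all permutations: 274 points is optimal.
Ivanova's own top section is Section 3pm (92 points), but forcing Ivanova→Section 3pm and reassigning the rest optimally gives only 262 points — worse by 12.

Ivanova receives Section 10am.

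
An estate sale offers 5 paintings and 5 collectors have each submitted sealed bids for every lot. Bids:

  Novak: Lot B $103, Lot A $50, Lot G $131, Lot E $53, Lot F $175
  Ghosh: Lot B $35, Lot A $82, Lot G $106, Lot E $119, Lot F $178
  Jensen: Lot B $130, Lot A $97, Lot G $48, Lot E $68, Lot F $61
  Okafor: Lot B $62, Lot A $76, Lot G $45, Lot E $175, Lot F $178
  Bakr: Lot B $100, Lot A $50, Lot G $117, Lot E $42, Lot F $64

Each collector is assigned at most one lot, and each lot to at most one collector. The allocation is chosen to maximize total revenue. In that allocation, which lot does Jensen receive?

Jensen receives Lot A.

Optimal: Novak→Lot G ($131), Ghosh→Lot F ($178), Jensen→Lot A ($97), Okafor→Lot E ($175), Bakr→Lot B ($100) — total 131+178+97+175+100 = $681.
Max-entry greedy (repeatedly take the single best remaining cell) gives $664, worse by 17.
Next-best assignment: Novak→Lot F, Ghosh→Lot A, Jensen→Lot B, Okafor→Lot E, Bakr→Lot G = $679.
Jensen's own top lot is Lot B ($130), but forcing Jensen→Lot B and reassigning the rest optimally gives only $679 — worse by 2.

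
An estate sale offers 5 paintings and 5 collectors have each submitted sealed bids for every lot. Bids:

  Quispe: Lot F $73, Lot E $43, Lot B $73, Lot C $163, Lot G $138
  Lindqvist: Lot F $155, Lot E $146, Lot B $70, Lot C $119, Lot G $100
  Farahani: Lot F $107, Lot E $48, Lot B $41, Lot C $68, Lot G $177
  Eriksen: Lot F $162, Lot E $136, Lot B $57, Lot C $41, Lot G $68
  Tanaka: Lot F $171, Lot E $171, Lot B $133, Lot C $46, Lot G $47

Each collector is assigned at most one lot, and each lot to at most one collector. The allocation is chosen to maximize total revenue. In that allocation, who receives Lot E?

Lindqvist receives Lot E.

Optimal: Quispe→Lot C ($163), Lindqvist→Lot E ($146), Farahani→Lot G ($177), Eriksen→Lot F ($162), Tanaka→Lot B ($133) — total 163+146+177+162+133 = $781.
Max-entry greedy (repeatedly take the single best remaining cell) gives $714, worse by 67.
Next-best assignment: Quispe→Lot C, Lindqvist→Lot F, Farahani→Lot G, Eriksen→Lot E, Tanaka→Lot B = $764.
Lindqvist's own top lot is Lot F ($155), but forcing Lindqvist→Lot F and reassigning the rest optimally gives only $764 — worse by 17.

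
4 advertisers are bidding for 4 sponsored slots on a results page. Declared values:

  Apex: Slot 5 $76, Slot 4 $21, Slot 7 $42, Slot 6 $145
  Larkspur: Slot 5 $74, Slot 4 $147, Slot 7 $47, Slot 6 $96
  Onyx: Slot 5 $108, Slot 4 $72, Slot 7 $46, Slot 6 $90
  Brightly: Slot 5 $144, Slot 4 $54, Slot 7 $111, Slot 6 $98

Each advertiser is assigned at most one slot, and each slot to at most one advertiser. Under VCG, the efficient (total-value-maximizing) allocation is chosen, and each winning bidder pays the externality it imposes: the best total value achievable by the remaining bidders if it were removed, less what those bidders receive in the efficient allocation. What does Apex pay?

Efficient allocation: Apex→Slot 6 ($145), Larkspur→Slot 4 ($147), Onyx→Slot 5 ($108), Brightly→Slot 7 ($111); total welfare W = $511.
Apex receives Slot 6 at value $145, so the others get W − 145 = $366.
Without Apex: best allocation of the remaining 3 bidders over all 4 slots is Larkspur→Slot 4 ($147), Onyx→Slot 6 ($90), Brightly→Slot 5 ($144), total $381.
VCG payment = (others' best without Apex) − (others' welfare with Apex) = 381 − 366 = $15.

Apex pays $15.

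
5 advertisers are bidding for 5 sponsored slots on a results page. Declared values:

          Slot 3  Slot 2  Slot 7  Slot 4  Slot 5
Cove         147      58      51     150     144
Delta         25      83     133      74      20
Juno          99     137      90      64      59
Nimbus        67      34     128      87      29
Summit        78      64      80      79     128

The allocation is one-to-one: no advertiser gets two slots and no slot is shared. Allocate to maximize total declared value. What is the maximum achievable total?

Maximum total: $632

Optimal: Cove→Slot 3 ($147), Delta→Slot 7 ($133), Juno→Slot 2 ($137), Nimbus→Slot 4 ($87), Summit→Slot 5 ($128) — total 147+133+137+87+128 = $632.
Max-entry greedy (repeatedly take the single best remaining cell) gives $615, worse by 17.
Checked against all permutations: $632 is optimal.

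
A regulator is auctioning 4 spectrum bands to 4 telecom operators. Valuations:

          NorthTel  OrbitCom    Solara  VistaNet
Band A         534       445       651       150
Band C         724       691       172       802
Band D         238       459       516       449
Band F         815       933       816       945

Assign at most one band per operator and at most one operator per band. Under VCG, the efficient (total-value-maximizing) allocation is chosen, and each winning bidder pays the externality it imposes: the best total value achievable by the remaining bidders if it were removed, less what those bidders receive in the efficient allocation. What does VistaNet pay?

VistaNet pays $325M.

Efficient allocation: NorthTel→Band A ($534M), OrbitCom→Band F ($933M), Solara→Band D ($516M), VistaNet→Band C ($802M); total welfare W = $2785M.
VistaNet receives Band C at value $802M, so the others get W − 802 = $1983M.
Without VistaNet: best allocation of the remaining 3 bidders over all 4 bands is NorthTel→Band C ($724M), OrbitCom→Band F ($933M), Solara→Band A ($651M), total $2308M.
VCG payment = (others' best without VistaNet) − (others' welfare with VistaNet) = 2308 − 1983 = $325M.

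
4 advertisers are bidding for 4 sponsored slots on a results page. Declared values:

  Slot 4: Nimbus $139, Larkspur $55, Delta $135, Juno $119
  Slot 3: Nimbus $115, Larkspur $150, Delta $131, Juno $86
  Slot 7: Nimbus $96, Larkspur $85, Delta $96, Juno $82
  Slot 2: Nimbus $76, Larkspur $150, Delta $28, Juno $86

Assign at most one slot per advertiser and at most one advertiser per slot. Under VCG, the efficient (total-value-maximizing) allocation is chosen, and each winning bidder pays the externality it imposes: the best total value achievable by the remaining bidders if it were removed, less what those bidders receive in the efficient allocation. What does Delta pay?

Efficient allocation: Nimbus→Slot 4 ($139), Larkspur→Slot 2 ($150), Delta→Slot 3 ($131), Juno→Slot 7 ($82); total welfare W = $502.
Delta receives Slot 3 at value $131, so the others get W − 131 = $371.
Without Delta: best allocation of the remaining 3 bidders over all 4 slots is Nimbus→Slot 3 ($115), Larkspur→Slot 2 ($150), Juno→Slot 4 ($119), total $384.
VCG payment = (others' best without Delta) − (others' welfare with Delta) = 384 − 371 = $13.

Delta pays $13.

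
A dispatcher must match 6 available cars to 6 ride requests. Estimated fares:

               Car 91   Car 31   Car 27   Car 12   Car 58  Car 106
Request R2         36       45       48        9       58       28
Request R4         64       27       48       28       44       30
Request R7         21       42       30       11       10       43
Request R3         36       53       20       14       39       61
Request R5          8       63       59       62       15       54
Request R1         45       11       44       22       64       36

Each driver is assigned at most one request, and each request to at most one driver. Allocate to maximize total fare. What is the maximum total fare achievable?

Max total: $341

Treat this as an assignment problem: match each driver to one request.
Optimal: Car 91→Request R4 ($64), Car 31→Request R7 ($42), Car 27→Request R2 ($48), Car 12→Request R5 ($62), Car 58→Request R1 ($64), Car 106→Request R3 ($61) — total 64+42+48+62+64+61 = $341.
Column-greedy (each request in turn goes to its best remaining driver) gives $324, worse by 17.
Next-best assignment: Car 91→Request R4, Car 31→Request R3, Car 27→Request R2, Car 12→Request R5, Car 58→Request R1, Car 106→Request R7 = $334.
Swapping Car 58↔Car 27 (Car 58→Request R2 $58, Car 27→Request R1 $44) loses 10.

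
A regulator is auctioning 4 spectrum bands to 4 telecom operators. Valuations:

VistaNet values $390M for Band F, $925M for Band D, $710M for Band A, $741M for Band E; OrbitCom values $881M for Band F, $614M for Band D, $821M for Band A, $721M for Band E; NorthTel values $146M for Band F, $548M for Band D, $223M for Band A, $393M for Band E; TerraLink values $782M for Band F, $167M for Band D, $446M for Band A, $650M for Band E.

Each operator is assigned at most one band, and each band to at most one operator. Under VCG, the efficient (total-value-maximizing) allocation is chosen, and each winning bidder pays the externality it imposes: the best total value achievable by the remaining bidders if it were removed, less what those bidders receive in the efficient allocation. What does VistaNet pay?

VistaNet pays $155M.

Efficient allocation: VistaNet→Band D ($925M), OrbitCom→Band A ($821M), NorthTel→Band E ($393M), TerraLink→Band F ($782M); total welfare W = $2921M.
VistaNet receives Band D at value $925M, so the others get W − 925 = $1996M.
Without VistaNet: best allocation of the remaining 3 bidders over all 4 bands is OrbitCom→Band A ($821M), NorthTel→Band D ($548M), TerraLink→Band F ($782M), total $2151M.
VCG payment = (others' best without VistaNet) − (others' welfare with VistaNet) = 2151 − 1996 = $155M.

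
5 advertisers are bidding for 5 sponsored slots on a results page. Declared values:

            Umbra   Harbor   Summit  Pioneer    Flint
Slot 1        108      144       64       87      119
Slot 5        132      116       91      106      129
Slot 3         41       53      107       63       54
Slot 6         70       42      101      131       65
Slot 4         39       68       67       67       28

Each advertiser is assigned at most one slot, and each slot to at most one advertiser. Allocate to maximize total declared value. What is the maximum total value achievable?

Treat this as an assignment problem: match each advertiser to one slot.
Optimal: Umbra→Slot 5 ($132), Harbor→Slot 4 ($68), Summit→Slot 3 ($107), Pioneer→Slot 6 ($131), Flint→Slot 1 ($119) — total 132+68+107+131+119 = $557.
Column-greedy (each slot in turn goes to its best remaining advertiser) gives $542, worse by 15.
Swapping Umbra↔Summit (Umbra→Slot 3 $41, Summit→Slot 5 $91) loses 107.
No other one-to-one assignment exceeds $557.

Max total: $557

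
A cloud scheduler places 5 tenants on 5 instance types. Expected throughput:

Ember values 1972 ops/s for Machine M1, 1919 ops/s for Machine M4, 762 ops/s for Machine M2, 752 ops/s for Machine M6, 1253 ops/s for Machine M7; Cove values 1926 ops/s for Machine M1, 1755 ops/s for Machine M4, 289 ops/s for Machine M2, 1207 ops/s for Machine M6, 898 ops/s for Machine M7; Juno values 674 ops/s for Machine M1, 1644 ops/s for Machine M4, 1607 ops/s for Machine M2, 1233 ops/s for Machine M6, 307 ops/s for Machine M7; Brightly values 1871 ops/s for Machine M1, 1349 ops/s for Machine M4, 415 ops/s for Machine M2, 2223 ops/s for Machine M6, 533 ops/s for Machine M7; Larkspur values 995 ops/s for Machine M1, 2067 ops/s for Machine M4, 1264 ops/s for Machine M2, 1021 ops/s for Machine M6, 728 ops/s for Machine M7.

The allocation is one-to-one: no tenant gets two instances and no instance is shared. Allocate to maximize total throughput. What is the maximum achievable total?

Maximum total: 9076 ops/s

Optimal: Ember→Machine M7 (1253 ops/s), Cove→Machine M1 (1926 ops/s), Juno→Machine M2 (1607 ops/s), Brightly→Machine M6 (2223 ops/s), Larkspur→Machine M4 (2067 ops/s) — total 1253+1926+1607+2223+2067 = 9076 ops/s.
Max-entry greedy (repeatedly take the single best remaining cell) gives 8767 ops/s, worse by 309.
Next-best assignment: Ember→Machine M1, Cove→Machine M7, Juno→Machine M2, Brightly→Machine M6, Larkspur→Machine M4 = 8767 ops/s.
Checked against all permutations: 9076 ops/s is optimal.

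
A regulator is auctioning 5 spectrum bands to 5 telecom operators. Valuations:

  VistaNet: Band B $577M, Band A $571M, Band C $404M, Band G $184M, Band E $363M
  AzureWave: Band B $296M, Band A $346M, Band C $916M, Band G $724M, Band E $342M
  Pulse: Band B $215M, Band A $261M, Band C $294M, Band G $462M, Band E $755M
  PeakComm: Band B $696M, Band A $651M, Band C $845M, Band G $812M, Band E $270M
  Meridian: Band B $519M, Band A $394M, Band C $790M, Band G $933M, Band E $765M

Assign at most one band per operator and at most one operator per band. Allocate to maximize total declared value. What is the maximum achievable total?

Treat this as an assignment problem: match each operator to one band.
Optimal: VistaNet→Band A ($571M), AzureWave→Band C ($916M), Pulse→Band E ($755M), PeakComm→Band B ($696M), Meridian→Band G ($933M) — total 571+916+755+696+933 = $3871M.
Row-greedy (each operator in turn takes its best remaining band) gives $3454M, worse by 417.
Next-best assignment: VistaNet→Band B, AzureWave→Band C, Pulse→Band E, PeakComm→Band A, Meridian→Band G = $3832M.

Max total: $3871M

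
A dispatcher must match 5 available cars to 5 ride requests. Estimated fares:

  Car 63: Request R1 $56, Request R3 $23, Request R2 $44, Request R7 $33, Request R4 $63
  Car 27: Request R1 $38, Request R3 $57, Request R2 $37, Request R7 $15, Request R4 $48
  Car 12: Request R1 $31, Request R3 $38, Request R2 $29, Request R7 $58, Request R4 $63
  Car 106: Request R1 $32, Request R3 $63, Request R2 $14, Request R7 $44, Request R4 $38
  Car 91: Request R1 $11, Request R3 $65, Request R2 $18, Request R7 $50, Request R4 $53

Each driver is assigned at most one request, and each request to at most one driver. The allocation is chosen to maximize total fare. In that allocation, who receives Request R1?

Optimal: Car 63→Request R1 ($56), Car 27→Request R2 ($37), Car 12→Request R4 ($63), Car 106→Request R3 ($63), Car 91→Request R7 ($50) — total 56+37+63+63+50 = $269.
Column-greedy (each request in turn goes to its best remaining driver) gives $254, worse by 15.
Swapping Car 106↔Car 91 (Car 106→Request R7 $44, Car 91→Request R3 $65) loses 4.
Every other assignment is strictly worse.
Car 63's own top request is Request R4 ($63), but forcing Car 63→Request R4 and reassigning the rest optimally gives only $255 — worse by 14.

Car 63 receives Request R1.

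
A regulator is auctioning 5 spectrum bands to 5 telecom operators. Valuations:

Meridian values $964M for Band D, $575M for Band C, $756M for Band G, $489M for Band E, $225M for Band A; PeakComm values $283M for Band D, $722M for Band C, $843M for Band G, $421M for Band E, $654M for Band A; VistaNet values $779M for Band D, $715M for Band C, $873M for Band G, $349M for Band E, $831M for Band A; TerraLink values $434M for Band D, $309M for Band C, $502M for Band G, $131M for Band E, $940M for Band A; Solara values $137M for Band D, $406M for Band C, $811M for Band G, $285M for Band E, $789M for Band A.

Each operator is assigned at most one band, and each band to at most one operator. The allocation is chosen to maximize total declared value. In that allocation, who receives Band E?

Optimal: Meridian→Band D ($964M), PeakComm→Band E ($421M), VistaNet→Band C ($715M), TerraLink→Band A ($940M), Solara→Band G ($811M) — total 964+421+715+940+811 = $3851M.
Column-greedy (each band in turn goes to its best remaining operator) gives $3784M, worse by 67.
Swapping VistaNet↔Solara (VistaNet→Band G $873M, Solara→Band C $406M) loses 247.
PeakComm's own top band is Band G ($843M), but forcing PeakComm→Band G and reassigning the rest optimally gives only $3747M — worse by 104.

PeakComm receives Band E.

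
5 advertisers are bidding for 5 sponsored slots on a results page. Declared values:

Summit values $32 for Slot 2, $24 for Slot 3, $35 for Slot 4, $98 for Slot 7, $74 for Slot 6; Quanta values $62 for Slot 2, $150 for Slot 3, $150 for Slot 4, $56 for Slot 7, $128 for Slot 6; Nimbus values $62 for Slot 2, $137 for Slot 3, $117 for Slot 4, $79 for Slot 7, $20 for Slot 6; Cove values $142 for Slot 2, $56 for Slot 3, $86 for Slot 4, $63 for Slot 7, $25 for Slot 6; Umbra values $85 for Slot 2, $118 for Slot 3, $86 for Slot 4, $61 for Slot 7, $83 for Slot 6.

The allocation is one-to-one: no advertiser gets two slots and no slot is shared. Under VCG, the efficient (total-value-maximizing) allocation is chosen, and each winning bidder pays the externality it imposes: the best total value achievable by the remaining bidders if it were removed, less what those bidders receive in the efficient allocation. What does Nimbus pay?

Efficient allocation: Summit→Slot 7 ($98), Quanta→Slot 4 ($150), Nimbus→Slot 3 ($137), Cove→Slot 2 ($142), Umbra→Slot 6 ($83); total welfare W = $610.
Nimbus receives Slot 3 at value $137, so the others get W − 137 = $473.
Without Nimbus: best allocation of the remaining 4 bidders over all 5 slots is Summit→Slot 7 ($98), Quanta→Slot 4 ($150), Cove→Slot 2 ($142), Umbra→Slot 3 ($118), total $508.
VCG payment = (others' best without Nimbus) − (others' welfare with Nimbus) = 508 − 473 = $35.

Nimbus pays $35.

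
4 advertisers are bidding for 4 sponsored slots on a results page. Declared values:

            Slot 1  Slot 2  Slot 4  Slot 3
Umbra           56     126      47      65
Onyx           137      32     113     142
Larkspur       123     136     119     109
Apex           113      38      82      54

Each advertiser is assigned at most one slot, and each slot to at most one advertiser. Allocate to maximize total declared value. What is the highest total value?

Max total: $500

Optimal: Umbra→Slot 2 ($126), Onyx→Slot 3 ($142), Larkspur→Slot 4 ($119), Apex→Slot 1 ($113) — total 126+142+119+113 = $500.
Row-greedy (each advertiser in turn takes its best remaining slot) gives $473, worse by 27.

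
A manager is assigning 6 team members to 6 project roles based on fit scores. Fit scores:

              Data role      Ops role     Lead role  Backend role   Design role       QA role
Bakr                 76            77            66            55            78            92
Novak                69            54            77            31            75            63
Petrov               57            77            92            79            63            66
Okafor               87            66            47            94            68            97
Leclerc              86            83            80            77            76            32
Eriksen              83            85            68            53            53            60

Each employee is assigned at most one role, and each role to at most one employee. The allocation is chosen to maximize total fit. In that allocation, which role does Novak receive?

Novak receives Design role.

This is the linear assignment problem.
Optimal: Bakr→QA role (92 pts), Novak→Design role (75 pts), Petrov→Lead role (92 pts), Okafor→Backend role (94 pts), Leclerc→Data role (86 pts), Eriksen→Ops role (85 pts) — total 92+75+92+94+86+85 = 524 pts.
Row-greedy (each employee in turn takes its best remaining role) gives 471 pts, worse by 53.
Swapping Bakr↔Petrov (Bakr→Lead role 66 pts, Petrov→QA role 66 pts) loses 52.
Novak's own top role is Lead role (77 pts), but forcing Novak→Lead role and reassigning the rest optimally gives only 502 pts — worse by 22.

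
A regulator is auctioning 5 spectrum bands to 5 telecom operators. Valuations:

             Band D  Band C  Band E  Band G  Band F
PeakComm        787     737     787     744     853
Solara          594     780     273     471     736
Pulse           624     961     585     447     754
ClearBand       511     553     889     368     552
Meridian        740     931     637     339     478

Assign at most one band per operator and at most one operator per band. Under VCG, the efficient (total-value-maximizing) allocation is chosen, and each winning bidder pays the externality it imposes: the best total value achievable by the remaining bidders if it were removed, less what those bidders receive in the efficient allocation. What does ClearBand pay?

ClearBand pays $43M.

Efficient allocation: PeakComm→Band G ($744M), Solara→Band F ($736M), Pulse→Band C ($961M), ClearBand→Band E ($889M), Meridian→Band D ($740M); total welfare W = $4070M.
ClearBand receives Band E at value $889M, so the others get W − 889 = $3181M.
Without ClearBand: best allocation of the remaining 4 bidders over all 5 bands is PeakComm→Band E ($787M), Solara→Band F ($736M), Pulse→Band C ($961M), Meridian→Band D ($740M), total $3224M.
VCG payment = (others' best without ClearBand) − (others' welfare with ClearBand) = 3224 − 3181 = $43M.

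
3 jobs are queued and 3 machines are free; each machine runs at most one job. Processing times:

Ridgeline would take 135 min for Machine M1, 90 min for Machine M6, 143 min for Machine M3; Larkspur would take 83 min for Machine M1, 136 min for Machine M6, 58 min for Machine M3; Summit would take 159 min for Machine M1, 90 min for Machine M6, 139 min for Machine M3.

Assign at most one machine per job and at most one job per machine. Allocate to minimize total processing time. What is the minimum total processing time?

Optimal: Ridgeline→Machine M1 (135 min), Larkspur→Machine M3 (58 min), Summit→Machine M6 (90 min) — total 135+58+90 = 283 min.
Next-best assignment: Ridgeline→Machine M6, Larkspur→Machine M3, Summit→Machine M1 = 307 min.
Every other assignment is strictly worse.

Minimum total: 283 min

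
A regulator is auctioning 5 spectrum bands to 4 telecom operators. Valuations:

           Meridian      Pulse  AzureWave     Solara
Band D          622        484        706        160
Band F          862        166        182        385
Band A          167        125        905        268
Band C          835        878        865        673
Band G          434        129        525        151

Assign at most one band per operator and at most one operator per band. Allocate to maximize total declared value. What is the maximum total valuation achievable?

Maximum total: $2924M

Optimal: Meridian→Band F ($862M), Pulse→Band D ($484M), AzureWave→Band A ($905M), Solara→Band C ($673M) — total 862+484+905+673 = $2924M.
Row-greedy (each operator in turn takes its best remaining band) gives $2805M, worse by 119.
Every other assignment is strictly worse.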